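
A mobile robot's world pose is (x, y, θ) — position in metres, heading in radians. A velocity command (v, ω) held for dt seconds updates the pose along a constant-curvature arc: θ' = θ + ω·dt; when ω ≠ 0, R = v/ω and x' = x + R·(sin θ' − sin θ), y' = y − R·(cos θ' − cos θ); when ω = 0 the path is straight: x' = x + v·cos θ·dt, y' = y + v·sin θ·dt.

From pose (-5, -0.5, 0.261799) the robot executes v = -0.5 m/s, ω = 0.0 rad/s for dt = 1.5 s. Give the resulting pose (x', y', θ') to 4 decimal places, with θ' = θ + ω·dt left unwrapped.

θ' = 0.2618 + 0.0·1.5 = 0.2618
ω = 0 → straight: x' = -5 + -0.5·cos(0.2618)·1.5 = -5.7244
y' = -0.5 + -0.5·sin(0.2618)·1.5 = -0.6941

(-5.7244, -0.6941, 0.2618)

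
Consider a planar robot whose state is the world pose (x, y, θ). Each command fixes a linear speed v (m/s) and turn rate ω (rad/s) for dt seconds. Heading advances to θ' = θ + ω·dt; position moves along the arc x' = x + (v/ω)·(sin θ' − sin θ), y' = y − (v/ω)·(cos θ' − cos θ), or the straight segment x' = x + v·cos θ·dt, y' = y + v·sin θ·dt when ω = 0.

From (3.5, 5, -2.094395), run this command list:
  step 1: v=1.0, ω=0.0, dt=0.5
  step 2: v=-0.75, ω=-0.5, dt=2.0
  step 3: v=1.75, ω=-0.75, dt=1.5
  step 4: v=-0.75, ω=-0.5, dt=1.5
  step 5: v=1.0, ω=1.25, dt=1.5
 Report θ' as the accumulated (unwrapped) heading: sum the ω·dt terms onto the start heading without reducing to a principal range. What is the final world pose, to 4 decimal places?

(1.6306, 6.4530, -3.0944)

step 1: θ'=-2.0944 (straight) → pose (3.2500, 4.5670, -2.0944)
step 2: θ'=-3.0944 (R=1.5000) → pose (4.4783, 5.3153, -3.0944)
step 3: θ'=-4.2194 (R=-2.3333) → pose (2.3127, 6.5418, -4.2194)
step 4: θ'=-4.9694 (R=1.5000) → pose (2.4421, 5.4506, -4.9694)
step 5: θ'=-3.0944 (R=0.8000) → pose (1.6306, 6.4530, -3.0944)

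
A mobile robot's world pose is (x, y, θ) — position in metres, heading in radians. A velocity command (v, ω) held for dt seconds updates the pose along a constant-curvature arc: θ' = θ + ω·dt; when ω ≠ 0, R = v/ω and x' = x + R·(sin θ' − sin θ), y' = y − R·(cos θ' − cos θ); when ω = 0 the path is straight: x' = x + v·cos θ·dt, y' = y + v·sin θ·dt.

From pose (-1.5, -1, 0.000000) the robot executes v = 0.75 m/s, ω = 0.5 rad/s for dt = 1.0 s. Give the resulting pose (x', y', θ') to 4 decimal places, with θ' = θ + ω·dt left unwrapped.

(-0.7809, -0.8164, 0.5000)

θ' = 0.0000 + 0.5·1.0 = 0.5000
R = v/ω = 0.75/0.5 = 1.5000
x' = -1.5 + 1.5000·(sin 0.5000 − sin 0.0000) = -0.7809
y' = -1 − 1.5000·(cos 0.5000 − cos 0.0000) = -0.8164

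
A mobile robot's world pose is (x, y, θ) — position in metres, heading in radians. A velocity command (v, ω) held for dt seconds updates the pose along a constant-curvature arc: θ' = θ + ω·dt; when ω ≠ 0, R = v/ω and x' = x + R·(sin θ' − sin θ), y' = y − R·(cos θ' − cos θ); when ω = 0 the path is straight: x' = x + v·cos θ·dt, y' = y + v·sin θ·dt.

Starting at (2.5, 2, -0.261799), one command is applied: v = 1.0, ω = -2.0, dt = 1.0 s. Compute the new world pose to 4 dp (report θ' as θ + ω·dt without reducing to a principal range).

θ' = -0.2618 + -2.0·1.0 = -2.2618
R = v/ω = 1.0/-2.0 = -0.5000
x' = 2.5 + -0.5000·(sin -2.2618 − sin -0.2618) = 2.7559
y' = 2 − -0.5000·(cos -2.2618 − cos -0.2618) = 1.1984

(2.7559, 1.1984, -2.2618)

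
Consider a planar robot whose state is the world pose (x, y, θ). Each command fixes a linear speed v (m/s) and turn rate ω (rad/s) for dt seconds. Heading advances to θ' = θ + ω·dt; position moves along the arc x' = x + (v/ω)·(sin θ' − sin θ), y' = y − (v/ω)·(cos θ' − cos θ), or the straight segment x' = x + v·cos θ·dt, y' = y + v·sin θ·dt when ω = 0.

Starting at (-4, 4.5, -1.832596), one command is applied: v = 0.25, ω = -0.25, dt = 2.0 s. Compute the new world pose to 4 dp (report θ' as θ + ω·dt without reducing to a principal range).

θ' = -1.8326 + -0.25·2.0 = -2.3326
R = v/ω = 0.25/-0.25 = -1.0000
x' = -4 + -1.0000·(sin -2.3326 − sin -1.8326) = -4.2423
y' = 4.5 − -1.0000·(cos -2.3326 − cos -1.8326) = 4.0686

(-4.2423, 4.0686, -2.3326)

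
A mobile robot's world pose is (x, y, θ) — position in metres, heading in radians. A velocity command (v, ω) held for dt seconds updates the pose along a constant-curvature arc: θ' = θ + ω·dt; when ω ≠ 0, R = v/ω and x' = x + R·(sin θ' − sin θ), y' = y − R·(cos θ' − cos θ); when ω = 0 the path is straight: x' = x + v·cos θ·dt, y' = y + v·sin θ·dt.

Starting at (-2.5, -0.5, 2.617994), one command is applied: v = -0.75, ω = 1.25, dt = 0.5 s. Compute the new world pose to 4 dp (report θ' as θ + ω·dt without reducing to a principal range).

(-2.1393, -0.5773, 3.2430)

θ' = 2.6180 + 1.25·0.5 = 3.2430
R = v/ω = -0.75/1.25 = -0.6000
x' = -2.5 + -0.6000·(sin 3.2430 − sin 2.6180) = -2.1393
y' = -0.5 − -0.6000·(cos 3.2430 − cos 2.6180) = -0.5773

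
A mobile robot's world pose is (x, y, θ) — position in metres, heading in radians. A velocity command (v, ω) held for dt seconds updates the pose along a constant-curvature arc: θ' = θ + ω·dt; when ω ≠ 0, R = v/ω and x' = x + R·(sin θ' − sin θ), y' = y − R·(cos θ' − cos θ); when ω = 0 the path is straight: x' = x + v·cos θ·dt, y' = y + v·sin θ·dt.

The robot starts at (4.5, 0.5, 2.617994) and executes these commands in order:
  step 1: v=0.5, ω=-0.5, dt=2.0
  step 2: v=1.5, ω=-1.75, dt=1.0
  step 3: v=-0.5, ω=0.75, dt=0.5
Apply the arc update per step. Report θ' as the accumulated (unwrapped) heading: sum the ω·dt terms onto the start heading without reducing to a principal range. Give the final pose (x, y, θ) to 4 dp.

(4.7220, 2.1952, 0.2430)

step 1: θ'=1.6180 (R=-1.0000) → pose (4.0011, 1.3188, 1.6180)
step 2: θ'=-0.1320 (R=-0.8571) → pose (4.9701, 2.2090, -0.1320)
step 3: θ'=0.2430 (R=-0.6667) → pose (4.7220, 2.1952, 0.2430)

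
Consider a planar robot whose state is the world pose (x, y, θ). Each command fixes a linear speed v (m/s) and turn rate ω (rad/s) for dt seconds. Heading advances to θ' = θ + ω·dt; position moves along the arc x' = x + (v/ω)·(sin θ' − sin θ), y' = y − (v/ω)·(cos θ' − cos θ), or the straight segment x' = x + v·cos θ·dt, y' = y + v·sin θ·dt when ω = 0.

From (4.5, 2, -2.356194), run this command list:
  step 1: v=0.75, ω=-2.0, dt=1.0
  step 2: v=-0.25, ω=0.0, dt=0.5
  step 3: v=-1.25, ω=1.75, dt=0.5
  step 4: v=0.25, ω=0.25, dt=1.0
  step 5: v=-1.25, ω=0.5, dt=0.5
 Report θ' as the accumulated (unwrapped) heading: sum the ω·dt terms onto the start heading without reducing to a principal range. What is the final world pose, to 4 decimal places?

step 1: θ'=-4.3562 (R=-0.3750) → pose (3.8834, 2.1344, -4.3562)
step 2: θ'=-4.3562 (straight) → pose (3.9270, 2.0172, -4.3562)
step 3: θ'=-3.4812 (R=-0.7143) → pose (4.3585, 1.5928, -3.4812)
step 4: θ'=-3.2312 (R=1.0000) → pose (4.1148, 1.6459, -3.2312)
step 5: θ'=-2.9812 (R=-2.5000) → pose (4.7378, 1.6680, -2.9812)

(4.7378, 1.6680, -2.9812)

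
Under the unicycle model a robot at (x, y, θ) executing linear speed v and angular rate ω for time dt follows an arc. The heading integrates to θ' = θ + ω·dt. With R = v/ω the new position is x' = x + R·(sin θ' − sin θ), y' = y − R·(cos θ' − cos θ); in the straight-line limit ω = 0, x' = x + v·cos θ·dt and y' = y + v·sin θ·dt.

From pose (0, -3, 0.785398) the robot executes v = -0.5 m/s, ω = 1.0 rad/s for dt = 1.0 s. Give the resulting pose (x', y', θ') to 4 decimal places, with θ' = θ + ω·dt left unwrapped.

(-0.1350, -3.4600, 1.7854)

θ' = 0.7854 + 1.0·1.0 = 1.7854
R = v/ω = -0.5/1.0 = -0.5000
x' = 0 + -0.5000·(sin 1.7854 − sin 0.7854) = -0.1350
y' = -3 − -0.5000·(cos 1.7854 − cos 0.7854) = -3.4600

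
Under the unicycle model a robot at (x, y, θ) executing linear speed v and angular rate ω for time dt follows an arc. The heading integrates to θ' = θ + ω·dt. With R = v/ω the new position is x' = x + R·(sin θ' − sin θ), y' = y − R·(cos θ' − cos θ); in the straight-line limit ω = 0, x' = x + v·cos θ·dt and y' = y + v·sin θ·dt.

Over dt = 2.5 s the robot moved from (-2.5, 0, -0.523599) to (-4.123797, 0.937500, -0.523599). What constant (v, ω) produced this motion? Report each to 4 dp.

Δθ = -0.523599 − -0.523599 = 0.000000
ω = Δθ/dt = 0.000000/2.5 = 0.0000
ω = 0 → v = (Δx·cos θ + Δy·sin θ)/dt = -0.7500

v = -0.7500, ω = 0.0000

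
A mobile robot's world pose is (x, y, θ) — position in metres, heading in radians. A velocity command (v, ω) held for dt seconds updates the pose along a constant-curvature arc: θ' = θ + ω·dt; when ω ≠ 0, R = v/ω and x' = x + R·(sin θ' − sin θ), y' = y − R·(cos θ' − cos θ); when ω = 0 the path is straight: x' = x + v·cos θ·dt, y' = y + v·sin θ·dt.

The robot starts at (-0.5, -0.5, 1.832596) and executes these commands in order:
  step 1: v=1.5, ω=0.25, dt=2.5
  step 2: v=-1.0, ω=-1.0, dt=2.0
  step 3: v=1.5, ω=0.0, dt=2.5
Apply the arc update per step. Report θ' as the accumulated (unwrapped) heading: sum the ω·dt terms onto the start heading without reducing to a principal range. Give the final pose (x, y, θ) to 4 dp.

(0.6699, 2.5820, 0.4576)

step 1: θ'=2.4576 (R=6.0000) → pose (-2.5042, 2.5974, 2.4576)
step 2: θ'=0.4576 (R=1.0000) → pose (-2.6943, 0.9252, 0.4576)
step 3: θ'=0.4576 (straight) → pose (0.6699, 2.5820, 0.4576)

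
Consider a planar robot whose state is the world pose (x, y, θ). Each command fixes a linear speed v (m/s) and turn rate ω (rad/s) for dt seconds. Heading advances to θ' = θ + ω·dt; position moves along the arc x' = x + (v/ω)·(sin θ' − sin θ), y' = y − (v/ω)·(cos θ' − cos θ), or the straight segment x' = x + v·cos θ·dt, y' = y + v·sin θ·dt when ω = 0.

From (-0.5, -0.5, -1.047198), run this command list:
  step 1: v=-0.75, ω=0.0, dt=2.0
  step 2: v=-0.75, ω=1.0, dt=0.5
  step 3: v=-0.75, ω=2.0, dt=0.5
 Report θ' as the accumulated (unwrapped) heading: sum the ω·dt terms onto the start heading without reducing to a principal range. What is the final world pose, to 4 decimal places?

step 1: θ'=-1.0472 (straight) → pose (-1.2500, 0.7990, -1.0472)
step 2: θ'=-0.5472 (R=-0.7500) → pose (-1.5093, 1.0645, -0.5472)
step 3: θ'=0.4528 (R=-0.3750) → pose (-1.8685, 1.0815, 0.4528)

(-1.8685, 1.0815, 0.4528)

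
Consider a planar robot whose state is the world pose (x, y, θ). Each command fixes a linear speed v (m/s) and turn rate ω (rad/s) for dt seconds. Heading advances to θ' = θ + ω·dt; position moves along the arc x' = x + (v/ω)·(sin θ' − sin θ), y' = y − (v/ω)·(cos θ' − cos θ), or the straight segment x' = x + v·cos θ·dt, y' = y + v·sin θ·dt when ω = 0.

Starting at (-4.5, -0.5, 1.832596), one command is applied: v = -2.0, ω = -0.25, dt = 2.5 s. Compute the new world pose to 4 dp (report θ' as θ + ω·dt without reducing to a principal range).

(-4.7493, -5.4127, 1.2076)

θ' = 1.8326 + -0.25·2.5 = 1.2076
R = v/ω = -2.0/-0.25 = 8.0000
x' = -4.5 + 8.0000·(sin 1.2076 − sin 1.8326) = -4.7493
y' = -0.5 − 8.0000·(cos 1.2076 − cos 1.8326) = -5.4127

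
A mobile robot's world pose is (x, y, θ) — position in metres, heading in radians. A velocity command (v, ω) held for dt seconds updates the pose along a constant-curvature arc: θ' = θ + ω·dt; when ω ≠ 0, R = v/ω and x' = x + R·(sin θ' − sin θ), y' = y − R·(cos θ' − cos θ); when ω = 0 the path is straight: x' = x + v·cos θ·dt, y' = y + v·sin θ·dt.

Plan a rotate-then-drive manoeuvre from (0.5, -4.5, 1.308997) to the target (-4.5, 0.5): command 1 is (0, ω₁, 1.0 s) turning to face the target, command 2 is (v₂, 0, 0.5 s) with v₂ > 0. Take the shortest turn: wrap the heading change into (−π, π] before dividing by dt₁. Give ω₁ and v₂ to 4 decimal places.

heading to target = atan2(0.5−-4.5, -4.5−0.5) = 2.3562
Δθ = wrap(2.3562 − 1.3090) = 1.0472; ω₁ = Δθ/dt₁ = 1.0472
distance = √((-4.5−0.5)² + (0.5−-4.5)²) = 7.0711; v₂ = distance/dt₂ = 14.1421

ω₁ = 1.0472, v₂ = 14.1421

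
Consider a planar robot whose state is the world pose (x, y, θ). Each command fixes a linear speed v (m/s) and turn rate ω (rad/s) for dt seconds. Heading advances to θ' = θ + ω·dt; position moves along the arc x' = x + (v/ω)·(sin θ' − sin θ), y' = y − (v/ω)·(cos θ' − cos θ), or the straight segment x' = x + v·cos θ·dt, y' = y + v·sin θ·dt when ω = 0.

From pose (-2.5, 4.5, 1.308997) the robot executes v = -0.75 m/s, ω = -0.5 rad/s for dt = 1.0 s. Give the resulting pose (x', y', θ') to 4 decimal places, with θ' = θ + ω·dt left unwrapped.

θ' = 1.3090 + -0.5·1.0 = 0.8090
R = v/ω = -0.75/-0.5 = 1.5000
x' = -2.5 + 1.5000·(sin 0.8090 − sin 1.3090) = -2.8635
y' = 4.5 − 1.5000·(cos 0.8090 − cos 1.3090) = 3.8529

(-2.8635, 3.8529, 0.8090)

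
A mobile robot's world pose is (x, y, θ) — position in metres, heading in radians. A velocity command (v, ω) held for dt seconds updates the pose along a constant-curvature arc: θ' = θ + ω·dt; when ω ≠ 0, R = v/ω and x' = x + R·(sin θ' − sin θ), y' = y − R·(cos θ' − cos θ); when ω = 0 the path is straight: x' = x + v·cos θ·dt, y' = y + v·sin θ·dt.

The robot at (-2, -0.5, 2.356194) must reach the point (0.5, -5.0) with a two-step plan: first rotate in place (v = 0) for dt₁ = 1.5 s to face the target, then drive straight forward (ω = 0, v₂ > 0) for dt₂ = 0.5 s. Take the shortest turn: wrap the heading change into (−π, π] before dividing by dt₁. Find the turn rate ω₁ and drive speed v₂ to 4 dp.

heading to target = atan2(-5−-0.5, 0.5−-2) = -1.0637
Δθ = wrap(-1.0637 − 2.3562) = 2.8633; ω₁ = Δθ/dt₁ = 1.9089
distance = √((0.5−-2)² + (-5−-0.5)²) = 5.1478; v₂ = distance/dt₂ = 10.2956

ω₁ = 1.9089, v₂ = 10.2956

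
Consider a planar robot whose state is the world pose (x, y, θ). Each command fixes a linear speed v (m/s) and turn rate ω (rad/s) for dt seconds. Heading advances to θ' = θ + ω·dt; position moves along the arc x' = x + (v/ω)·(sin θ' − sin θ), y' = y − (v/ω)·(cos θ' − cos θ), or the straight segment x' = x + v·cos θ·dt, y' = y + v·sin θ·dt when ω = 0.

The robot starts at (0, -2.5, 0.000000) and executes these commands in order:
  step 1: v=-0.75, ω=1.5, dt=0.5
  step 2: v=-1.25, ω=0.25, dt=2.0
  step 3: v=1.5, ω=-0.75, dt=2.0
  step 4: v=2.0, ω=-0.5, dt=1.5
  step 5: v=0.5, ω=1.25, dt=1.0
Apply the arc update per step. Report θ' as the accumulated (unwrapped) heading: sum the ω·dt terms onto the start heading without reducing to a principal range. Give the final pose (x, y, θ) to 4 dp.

(3.5270, -5.2947, 0.2500)

step 1: θ'=0.7500 (R=-0.5000) → pose (-0.3408, -2.6342, 0.7500)
step 2: θ'=1.2500 (R=-5.0000) → pose (-1.6775, -4.7160, 1.2500)
step 3: θ'=-0.2500 (R=-2.0000) → pose (0.7152, -3.4088, -0.2500)
step 4: θ'=-1.0000 (R=-4.0000) → pose (3.0915, -5.1232, -1.0000)
step 5: θ'=0.2500 (R=0.4000) → pose (3.5270, -5.2947, 0.2500)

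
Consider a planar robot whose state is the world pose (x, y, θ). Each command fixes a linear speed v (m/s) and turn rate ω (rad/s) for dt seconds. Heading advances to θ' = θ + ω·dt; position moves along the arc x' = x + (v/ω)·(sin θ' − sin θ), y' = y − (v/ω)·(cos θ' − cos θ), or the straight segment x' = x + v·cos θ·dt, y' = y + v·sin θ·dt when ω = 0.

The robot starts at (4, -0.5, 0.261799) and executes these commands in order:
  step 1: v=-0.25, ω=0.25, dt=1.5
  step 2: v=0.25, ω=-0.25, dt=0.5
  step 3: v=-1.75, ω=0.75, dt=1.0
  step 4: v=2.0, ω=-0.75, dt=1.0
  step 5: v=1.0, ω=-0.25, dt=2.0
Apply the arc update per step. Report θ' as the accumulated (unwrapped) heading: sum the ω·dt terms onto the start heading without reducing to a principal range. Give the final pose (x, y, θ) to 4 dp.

step 1: θ'=0.6368 (R=-1.0000) → pose (3.6642, -0.6619, 0.6368)
step 2: θ'=0.5118 (R=-1.0000) → pose (3.7691, -0.5941, 0.5118)
step 3: θ'=1.2618 (R=-2.3333) → pose (2.6890, -1.9188, 1.2618)
step 4: θ'=0.5118 (R=-2.6667) → pose (3.9234, -0.4048, 0.5118)
step 5: θ'=0.0118 (R=-4.0000) → pose (5.8352, 0.1075, 0.0118)

(5.8352, 0.1075, 0.0118)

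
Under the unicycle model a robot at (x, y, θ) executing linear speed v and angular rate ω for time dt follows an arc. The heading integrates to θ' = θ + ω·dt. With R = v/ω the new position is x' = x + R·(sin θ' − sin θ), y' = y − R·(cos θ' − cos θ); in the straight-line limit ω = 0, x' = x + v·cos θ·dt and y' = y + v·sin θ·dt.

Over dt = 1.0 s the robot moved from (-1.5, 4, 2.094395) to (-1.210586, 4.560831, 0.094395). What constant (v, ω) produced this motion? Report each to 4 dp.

v = 0.7500, ω = -2.0000

Δθ = 0.094395 − 2.094395 = -2.000000
ω = Δθ/dt = -2.000000/1.0 = -2.0000
R = −Δy/(cos θ' − cos θ) = -0.3750
v = R·ω = -0.3750·-2.0000 = 0.7500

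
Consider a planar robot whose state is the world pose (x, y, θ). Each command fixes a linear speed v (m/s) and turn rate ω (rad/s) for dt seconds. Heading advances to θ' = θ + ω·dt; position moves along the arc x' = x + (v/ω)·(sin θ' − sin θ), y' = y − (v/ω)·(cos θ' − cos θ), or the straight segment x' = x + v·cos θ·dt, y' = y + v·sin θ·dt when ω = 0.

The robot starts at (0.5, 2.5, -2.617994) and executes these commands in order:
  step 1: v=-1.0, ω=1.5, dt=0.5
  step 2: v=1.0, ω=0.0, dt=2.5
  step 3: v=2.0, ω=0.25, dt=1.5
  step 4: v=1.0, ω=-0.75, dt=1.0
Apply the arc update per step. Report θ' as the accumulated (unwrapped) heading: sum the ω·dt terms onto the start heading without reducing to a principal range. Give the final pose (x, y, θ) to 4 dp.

(-0.5405, -3.4067, -2.2430)

step 1: θ'=-1.8680 (R=-0.6667) → pose (0.8041, 2.8821, -1.8680)
step 2: θ'=-1.8680 (straight) → pose (0.0720, 0.4917, -1.8680)
step 3: θ'=-1.4930 (R=8.0000) → pose (-0.2545, -2.4728, -1.4930)
step 4: θ'=-2.2430 (R=-1.3333) → pose (-0.5405, -3.4067, -2.2430)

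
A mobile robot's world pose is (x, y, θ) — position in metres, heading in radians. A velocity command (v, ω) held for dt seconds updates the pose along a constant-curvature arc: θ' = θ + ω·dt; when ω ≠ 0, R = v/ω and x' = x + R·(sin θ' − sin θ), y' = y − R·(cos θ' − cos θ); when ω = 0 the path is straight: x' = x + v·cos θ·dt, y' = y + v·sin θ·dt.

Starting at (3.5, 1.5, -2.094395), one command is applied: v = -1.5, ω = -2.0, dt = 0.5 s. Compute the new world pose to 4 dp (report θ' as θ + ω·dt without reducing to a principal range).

θ' = -2.0944 + -2.0·0.5 = -3.0944
R = v/ω = -1.5/-2.0 = 0.7500
x' = 3.5 + 0.7500·(sin -3.0944 − sin -2.0944) = 4.1141
y' = 1.5 − 0.7500·(cos -3.0944 − cos -2.0944) = 1.8742

(4.1141, 1.8742, -3.0944)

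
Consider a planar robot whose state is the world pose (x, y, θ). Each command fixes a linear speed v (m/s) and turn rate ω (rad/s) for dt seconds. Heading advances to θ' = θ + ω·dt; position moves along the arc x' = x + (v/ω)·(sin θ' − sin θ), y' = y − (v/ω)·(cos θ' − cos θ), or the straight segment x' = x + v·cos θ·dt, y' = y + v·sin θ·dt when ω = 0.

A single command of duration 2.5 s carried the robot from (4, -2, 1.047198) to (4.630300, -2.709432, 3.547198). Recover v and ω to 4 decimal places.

v = -0.5000, ω = 1.0000

Δθ = 3.547198 − 1.047198 = 2.500000
ω = Δθ/dt = 2.500000/2.5 = 1.0000
R = −Δy/(cos θ' − cos θ) = -0.5000
v = R·ω = -0.5000·1.0000 = -0.5000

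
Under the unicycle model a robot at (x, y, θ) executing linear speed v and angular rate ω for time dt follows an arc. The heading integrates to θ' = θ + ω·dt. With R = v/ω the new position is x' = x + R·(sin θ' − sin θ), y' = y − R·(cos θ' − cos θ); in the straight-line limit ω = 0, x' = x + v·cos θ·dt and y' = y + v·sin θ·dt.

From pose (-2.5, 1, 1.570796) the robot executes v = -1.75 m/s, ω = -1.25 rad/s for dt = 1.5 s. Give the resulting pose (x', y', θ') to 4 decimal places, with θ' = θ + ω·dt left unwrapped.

(-4.3193, -0.3357, -0.3042)

θ' = 1.5708 + -1.25·1.5 = -0.3042
R = v/ω = -1.75/-1.25 = 1.4000
x' = -2.5 + 1.4000·(sin -0.3042 − sin 1.5708) = -4.3193
y' = 1 − 1.4000·(cos -0.3042 − cos 1.5708) = -0.3357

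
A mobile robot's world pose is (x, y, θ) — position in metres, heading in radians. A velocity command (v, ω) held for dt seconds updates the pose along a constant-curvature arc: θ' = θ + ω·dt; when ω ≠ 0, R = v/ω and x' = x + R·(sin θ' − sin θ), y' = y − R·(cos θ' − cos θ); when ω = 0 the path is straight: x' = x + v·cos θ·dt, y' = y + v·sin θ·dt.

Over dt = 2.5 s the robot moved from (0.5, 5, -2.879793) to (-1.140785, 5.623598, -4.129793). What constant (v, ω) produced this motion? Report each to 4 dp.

Δθ = -4.129793 − -2.879793 = -1.250000
ω = Δθ/dt = -1.250000/2.5 = -0.5000
R = Δx/(sin θ' − sin θ) = -1.5000
v = R·ω = -1.5000·-0.5000 = 0.7500

v = 0.7500, ω = -0.5000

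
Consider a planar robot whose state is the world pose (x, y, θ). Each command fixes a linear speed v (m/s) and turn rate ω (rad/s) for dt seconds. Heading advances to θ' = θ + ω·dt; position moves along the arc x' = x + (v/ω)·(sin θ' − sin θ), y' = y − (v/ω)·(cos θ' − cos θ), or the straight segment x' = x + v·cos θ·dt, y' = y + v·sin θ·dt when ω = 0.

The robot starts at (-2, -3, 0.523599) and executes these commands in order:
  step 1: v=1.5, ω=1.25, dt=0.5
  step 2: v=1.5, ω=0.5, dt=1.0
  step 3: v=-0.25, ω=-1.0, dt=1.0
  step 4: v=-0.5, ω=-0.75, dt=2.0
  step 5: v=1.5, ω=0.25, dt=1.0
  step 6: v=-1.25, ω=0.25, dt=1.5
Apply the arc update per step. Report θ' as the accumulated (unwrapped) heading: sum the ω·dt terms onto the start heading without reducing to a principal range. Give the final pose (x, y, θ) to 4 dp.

(-2.8416, -1.3607, -0.2264)

step 1: θ'=1.1486 (R=1.2000) → pose (-1.5054, -2.4525, 1.1486)
step 2: θ'=1.6486 (R=3.0000) → pose (-1.2510, -0.9900, 1.6486)
step 3: θ'=0.6486 (R=0.2500) → pose (-1.3492, -1.2087, 0.6486)
step 4: θ'=-0.8514 (R=0.6667) → pose (-2.2534, -1.1167, -0.8514)
step 5: θ'=-0.6014 (R=6.0000) → pose (-1.1350, -2.1104, -0.6014)
step 6: θ'=-0.2264 (R=-5.0000) → pose (-2.8416, -1.3607, -0.2264)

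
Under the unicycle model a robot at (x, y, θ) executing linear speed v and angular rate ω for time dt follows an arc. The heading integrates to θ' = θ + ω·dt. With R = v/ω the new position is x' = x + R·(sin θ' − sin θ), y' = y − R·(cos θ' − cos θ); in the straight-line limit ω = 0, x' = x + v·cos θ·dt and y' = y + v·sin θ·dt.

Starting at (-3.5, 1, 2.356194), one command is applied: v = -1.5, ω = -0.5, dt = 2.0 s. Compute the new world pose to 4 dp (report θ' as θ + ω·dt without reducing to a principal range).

θ' = 2.3562 + -0.5·2.0 = 1.3562
R = v/ω = -1.5/-0.5 = 3.0000
x' = -3.5 + 3.0000·(sin 1.3562 − sin 2.3562) = -2.6901
y' = 1 − 3.0000·(cos 1.3562 − cos 2.3562) = -1.7602

(-2.6901, -1.7602, 1.3562)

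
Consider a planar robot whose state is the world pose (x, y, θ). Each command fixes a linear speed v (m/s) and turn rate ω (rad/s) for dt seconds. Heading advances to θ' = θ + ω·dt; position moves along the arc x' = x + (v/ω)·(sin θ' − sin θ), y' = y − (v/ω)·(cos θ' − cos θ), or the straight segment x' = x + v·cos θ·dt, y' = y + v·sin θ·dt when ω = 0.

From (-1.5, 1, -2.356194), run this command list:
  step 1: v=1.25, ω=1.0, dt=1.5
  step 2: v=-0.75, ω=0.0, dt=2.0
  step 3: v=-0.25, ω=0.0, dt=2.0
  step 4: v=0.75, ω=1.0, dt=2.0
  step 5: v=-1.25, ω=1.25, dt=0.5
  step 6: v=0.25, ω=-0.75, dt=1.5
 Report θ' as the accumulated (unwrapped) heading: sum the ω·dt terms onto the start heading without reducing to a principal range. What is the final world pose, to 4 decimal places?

(-1.5653, 0.7099, 0.6438)

step 1: θ'=-0.8562 (R=1.2500) → pose (-1.5603, -0.7030, -0.8562)
step 2: θ'=-0.8562 (straight) → pose (-2.5433, 0.4300, -0.8562)
step 3: θ'=-0.8562 (straight) → pose (-2.8709, 0.8077, -0.8562)
step 4: θ'=1.1438 (R=0.7500) → pose (-1.6218, 0.9886, 1.1438)
step 5: θ'=1.7688 (R=-1.0000) → pose (-1.6920, 0.3777, 1.7688)
step 6: θ'=0.6438 (R=-0.3333) → pose (-1.5653, 0.7099, 0.6438)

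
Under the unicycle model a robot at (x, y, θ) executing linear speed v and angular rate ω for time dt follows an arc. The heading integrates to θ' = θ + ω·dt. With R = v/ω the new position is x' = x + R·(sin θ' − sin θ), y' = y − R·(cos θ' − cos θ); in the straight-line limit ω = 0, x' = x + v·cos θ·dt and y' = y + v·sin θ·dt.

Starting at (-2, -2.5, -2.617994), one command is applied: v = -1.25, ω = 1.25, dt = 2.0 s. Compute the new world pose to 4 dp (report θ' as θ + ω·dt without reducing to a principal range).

θ' = -2.6180 + 1.25·2.0 = -0.1180
R = v/ω = -1.25/1.25 = -1.0000
x' = -2 + -1.0000·(sin -0.1180 − sin -2.6180) = -2.3823
y' = -2.5 − -1.0000·(cos -0.1180 − cos -2.6180) = -0.6409

(-2.3823, -0.6409, -0.1180)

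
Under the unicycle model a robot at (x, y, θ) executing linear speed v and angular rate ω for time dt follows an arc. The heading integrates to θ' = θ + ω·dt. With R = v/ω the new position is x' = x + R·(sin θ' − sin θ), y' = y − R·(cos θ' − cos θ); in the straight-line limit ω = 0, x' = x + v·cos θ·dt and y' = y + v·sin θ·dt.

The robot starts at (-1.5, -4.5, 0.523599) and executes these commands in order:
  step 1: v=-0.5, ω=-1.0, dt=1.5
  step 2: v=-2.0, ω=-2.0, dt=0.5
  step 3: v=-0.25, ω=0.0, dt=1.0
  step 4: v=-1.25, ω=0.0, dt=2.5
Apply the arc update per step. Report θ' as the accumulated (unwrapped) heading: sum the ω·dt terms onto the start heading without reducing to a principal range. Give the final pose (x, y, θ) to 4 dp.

(-0.9229, -0.2912, -1.9764)

step 1: θ'=-0.9764 (R=0.5000) → pose (-2.1642, -4.3470, -0.9764)
step 2: θ'=-1.9764 (R=1.0000) → pose (-2.2546, -3.3924, -1.9764)
step 3: θ'=-1.9764 (straight) → pose (-2.1560, -3.1627, -1.9764)
step 4: θ'=-1.9764 (straight) → pose (-0.9229, -0.2912, -1.9764)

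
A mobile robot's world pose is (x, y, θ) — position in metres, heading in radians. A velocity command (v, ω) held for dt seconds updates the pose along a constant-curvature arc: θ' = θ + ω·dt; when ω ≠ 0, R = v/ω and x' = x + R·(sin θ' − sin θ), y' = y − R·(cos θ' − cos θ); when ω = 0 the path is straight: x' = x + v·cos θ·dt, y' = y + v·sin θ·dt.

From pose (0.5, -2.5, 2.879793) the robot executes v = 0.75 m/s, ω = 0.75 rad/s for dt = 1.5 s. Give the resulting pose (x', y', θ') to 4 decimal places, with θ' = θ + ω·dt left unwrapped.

θ' = 2.8798 + 0.75·1.5 = 4.0048
R = v/ω = 0.75/0.75 = 1.0000
x' = 0.5 + 1.0000·(sin 4.0048 − sin 2.8798) = -0.5187
y' = -2.5 − 1.0000·(cos 4.0048 − cos 2.8798) = -2.8159

(-0.5187, -2.8159, 4.0048)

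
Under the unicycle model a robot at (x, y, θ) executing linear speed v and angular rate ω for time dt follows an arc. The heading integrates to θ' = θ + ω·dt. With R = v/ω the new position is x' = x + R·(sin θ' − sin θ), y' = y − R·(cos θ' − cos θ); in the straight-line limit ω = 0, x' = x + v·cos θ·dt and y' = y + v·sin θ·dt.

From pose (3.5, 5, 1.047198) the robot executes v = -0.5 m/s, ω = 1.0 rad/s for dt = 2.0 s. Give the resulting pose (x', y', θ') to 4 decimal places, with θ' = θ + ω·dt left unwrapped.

(3.8859, 4.2522, 3.0472)

θ' = 1.0472 + 1.0·2.0 = 3.0472
R = v/ω = -0.5/1.0 = -0.5000
x' = 3.5 + -0.5000·(sin 3.0472 − sin 1.0472) = 3.8859
y' = 5 − -0.5000·(cos 3.0472 − cos 1.0472) = 4.2522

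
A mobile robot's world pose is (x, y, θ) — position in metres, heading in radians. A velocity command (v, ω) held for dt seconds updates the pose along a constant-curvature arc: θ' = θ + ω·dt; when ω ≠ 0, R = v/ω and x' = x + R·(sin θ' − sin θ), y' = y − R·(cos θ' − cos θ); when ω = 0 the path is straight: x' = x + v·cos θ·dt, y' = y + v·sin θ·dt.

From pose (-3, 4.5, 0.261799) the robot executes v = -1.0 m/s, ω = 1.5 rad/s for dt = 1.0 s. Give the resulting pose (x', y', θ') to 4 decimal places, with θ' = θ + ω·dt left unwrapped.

(-3.4820, 3.7295, 1.7618)

θ' = 0.2618 + 1.5·1.0 = 1.7618
R = v/ω = -1.0/1.5 = -0.6667
x' = -3 + -0.6667·(sin 1.7618 − sin 0.2618) = -3.4820
y' = 4.5 − -0.6667·(cos 1.7618 − cos 0.2618) = 3.7295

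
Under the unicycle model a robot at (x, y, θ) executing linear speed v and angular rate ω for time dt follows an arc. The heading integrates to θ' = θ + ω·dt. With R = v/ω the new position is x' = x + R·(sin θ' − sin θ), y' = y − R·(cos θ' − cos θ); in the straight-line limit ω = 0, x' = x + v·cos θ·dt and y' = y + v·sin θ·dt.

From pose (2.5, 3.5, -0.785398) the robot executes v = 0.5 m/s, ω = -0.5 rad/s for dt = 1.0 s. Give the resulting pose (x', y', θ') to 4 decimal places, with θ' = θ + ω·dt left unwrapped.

θ' = -0.7854 + -0.5·1.0 = -1.2854
R = v/ω = 0.5/-0.5 = -1.0000
x' = 2.5 + -1.0000·(sin -1.2854 − sin -0.7854) = 2.7524
y' = 3.5 − -1.0000·(cos -1.2854 − cos -0.7854) = 3.0744

(2.7524, 3.0744, -1.2854)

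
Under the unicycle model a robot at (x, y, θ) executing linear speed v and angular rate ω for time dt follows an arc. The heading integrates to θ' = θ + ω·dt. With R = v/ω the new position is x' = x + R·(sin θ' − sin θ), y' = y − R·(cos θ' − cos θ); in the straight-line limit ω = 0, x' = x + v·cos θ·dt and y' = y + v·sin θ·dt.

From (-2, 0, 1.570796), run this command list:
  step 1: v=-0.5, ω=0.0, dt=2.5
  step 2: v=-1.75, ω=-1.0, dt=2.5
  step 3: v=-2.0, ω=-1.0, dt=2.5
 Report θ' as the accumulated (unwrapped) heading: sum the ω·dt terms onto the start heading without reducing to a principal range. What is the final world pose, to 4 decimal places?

step 1: θ'=1.5708 (straight) → pose (-2.0000, -1.2500, 1.5708)
step 2: θ'=-0.9292 (R=1.7500) → pose (-5.1520, -2.2973, -0.9292)
step 3: θ'=-3.4292 (R=2.0000) → pose (-2.9824, 0.8175, -3.4292)

(-2.9824, 0.8175, -3.4292)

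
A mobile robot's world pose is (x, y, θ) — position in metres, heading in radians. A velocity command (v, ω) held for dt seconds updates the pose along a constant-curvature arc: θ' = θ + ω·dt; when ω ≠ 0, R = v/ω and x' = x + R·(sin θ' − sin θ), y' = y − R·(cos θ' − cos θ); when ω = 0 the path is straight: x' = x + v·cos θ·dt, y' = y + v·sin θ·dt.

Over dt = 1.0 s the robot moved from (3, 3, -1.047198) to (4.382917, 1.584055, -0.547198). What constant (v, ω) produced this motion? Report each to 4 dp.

v = 2.0000, ω = 0.5000

Δθ = -0.547198 − -1.047198 = 0.500000
ω = Δθ/dt = 0.500000/1.0 = 0.5000
R = −Δy/(cos θ' − cos θ) = 4.0000
v = R·ω = 4.0000·0.5000 = 2.0000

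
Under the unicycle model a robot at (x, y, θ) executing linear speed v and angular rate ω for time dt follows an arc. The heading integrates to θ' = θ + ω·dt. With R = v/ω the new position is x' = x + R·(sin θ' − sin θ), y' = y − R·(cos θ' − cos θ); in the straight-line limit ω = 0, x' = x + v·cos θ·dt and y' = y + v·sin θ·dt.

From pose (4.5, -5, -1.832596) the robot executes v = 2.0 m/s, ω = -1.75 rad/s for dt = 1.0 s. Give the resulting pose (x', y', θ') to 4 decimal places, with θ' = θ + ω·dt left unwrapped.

θ' = -1.8326 + -1.75·1.0 = -3.5826
R = v/ω = 2.0/-1.75 = -1.1429
x' = 4.5 + -1.1429·(sin -3.5826 − sin -1.8326) = 2.9083
y' = -5 − -1.1429·(cos -3.5826 − cos -1.8326) = -5.7377

(2.9083, -5.7377, -3.5826)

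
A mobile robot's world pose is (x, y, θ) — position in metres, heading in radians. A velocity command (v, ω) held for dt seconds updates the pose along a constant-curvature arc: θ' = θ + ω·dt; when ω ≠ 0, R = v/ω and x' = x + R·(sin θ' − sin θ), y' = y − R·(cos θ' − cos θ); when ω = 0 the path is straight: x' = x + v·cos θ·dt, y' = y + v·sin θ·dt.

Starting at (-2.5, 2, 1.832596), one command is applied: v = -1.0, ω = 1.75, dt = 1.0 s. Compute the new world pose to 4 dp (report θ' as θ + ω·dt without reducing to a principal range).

θ' = 1.8326 + 1.75·1.0 = 3.5826
R = v/ω = -1.0/1.75 = -0.5714
x' = -2.5 + -0.5714·(sin 3.5826 − sin 1.8326) = -1.7041
y' = 2 − -0.5714·(cos 3.5826 − cos 1.8326) = 1.6311

(-1.7041, 1.6311, 3.5826)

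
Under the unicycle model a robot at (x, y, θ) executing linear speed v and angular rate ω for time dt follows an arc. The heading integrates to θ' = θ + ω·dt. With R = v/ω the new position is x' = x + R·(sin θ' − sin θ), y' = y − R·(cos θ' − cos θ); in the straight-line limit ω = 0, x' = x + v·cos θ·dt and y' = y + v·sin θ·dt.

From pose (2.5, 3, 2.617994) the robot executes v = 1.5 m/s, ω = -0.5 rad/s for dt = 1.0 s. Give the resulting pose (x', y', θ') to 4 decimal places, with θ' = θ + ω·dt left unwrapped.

(1.4380, 4.0372, 2.1180)

θ' = 2.6180 + -0.5·1.0 = 2.1180
R = v/ω = 1.5/-0.5 = -3.0000
x' = 2.5 + -3.0000·(sin 2.1180 − sin 2.6180) = 1.4380
y' = 3 − -3.0000·(cos 2.1180 − cos 2.6180) = 4.0372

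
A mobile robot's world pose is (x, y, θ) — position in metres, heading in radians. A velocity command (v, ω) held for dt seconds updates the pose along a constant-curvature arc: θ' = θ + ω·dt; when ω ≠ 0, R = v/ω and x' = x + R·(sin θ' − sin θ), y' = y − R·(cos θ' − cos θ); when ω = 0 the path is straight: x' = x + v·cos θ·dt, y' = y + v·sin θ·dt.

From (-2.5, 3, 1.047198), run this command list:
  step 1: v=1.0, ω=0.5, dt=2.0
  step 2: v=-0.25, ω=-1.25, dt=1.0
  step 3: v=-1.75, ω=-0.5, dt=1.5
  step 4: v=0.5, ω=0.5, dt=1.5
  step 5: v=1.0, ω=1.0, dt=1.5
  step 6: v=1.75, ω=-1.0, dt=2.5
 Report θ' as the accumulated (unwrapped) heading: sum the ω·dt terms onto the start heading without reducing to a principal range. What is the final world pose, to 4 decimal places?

(-2.4671, 8.1746, -0.2028)

step 1: θ'=2.0472 (R=2.0000) → pose (-2.4547, 4.9172, 2.0472)
step 2: θ'=0.7972 (R=0.2000) → pose (-2.4894, 4.6857, 0.7972)
step 3: θ'=0.0472 (R=3.5000) → pose (-4.8282, 3.6351, 0.0472)
step 4: θ'=0.7972 (R=1.0000) → pose (-4.1600, 3.9353, 0.7972)
step 5: θ'=2.2972 (R=1.0000) → pose (-4.1278, 5.2982, 2.2972)
step 6: θ'=-0.2028 (R=-1.7500) → pose (-2.4671, 8.1746, -0.2028)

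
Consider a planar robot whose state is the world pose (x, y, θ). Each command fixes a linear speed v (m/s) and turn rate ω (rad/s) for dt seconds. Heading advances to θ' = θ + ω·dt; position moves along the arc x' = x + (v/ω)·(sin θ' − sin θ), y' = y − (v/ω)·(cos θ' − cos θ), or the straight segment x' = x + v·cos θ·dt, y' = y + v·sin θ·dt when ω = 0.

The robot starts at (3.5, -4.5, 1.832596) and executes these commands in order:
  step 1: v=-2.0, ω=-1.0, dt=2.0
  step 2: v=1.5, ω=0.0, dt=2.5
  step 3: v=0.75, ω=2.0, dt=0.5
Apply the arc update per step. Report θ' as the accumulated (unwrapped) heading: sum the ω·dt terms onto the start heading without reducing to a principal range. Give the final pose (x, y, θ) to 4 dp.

step 1: θ'=-0.1674 (R=2.0000) → pose (1.2349, -6.9897, -0.1674)
step 2: θ'=-0.1674 (straight) → pose (4.9325, -7.6145, -0.1674)
step 3: θ'=0.8326 (R=0.3750) → pose (5.2723, -7.4971, 0.8326)

(5.2723, -7.4971, 0.8326)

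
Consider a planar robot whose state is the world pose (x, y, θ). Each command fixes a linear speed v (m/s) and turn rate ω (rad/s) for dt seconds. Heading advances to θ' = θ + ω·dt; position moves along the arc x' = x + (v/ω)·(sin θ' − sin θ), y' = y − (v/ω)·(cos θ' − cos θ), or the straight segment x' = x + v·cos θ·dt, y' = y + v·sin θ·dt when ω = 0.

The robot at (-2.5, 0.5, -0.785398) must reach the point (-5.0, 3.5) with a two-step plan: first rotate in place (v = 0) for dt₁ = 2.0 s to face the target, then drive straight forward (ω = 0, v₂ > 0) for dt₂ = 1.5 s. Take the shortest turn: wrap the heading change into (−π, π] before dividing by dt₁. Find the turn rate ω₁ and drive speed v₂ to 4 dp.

heading to target = atan2(3.5−0.5, -5−-2.5) = 2.2655
Δθ = wrap(2.2655 − -0.7854) = 3.0509; ω₁ = Δθ/dt₁ = 1.5255
distance = √((-5−-2.5)² + (3.5−0.5)²) = 3.9051; v₂ = distance/dt₂ = 2.6034

ω₁ = 1.5255, v₂ = 2.6034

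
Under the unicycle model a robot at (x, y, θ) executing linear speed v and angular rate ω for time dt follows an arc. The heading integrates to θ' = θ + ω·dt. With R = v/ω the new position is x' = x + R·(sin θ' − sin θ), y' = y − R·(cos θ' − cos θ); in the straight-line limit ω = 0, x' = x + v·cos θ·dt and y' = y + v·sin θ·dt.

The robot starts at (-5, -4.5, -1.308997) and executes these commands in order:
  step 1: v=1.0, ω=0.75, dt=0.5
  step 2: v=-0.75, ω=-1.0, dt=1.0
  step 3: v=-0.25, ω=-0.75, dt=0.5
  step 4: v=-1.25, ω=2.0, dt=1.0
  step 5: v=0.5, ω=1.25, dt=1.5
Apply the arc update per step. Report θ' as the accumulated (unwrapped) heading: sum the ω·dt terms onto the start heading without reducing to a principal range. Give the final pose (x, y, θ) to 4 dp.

step 1: θ'=-0.9340 (R=1.3333) → pose (-4.7841, -4.9477, -0.9340)
step 2: θ'=-1.9340 (R=0.7500) → pose (-4.8822, -4.2353, -1.9340)
step 3: θ'=-2.3090 (R=0.3333) → pose (-4.8171, -4.1294, -2.3090)
step 4: θ'=-0.3090 (R=-0.6250) → pose (-5.0894, -3.1134, -0.3090)
step 5: θ'=1.5660 (R=0.4000) → pose (-4.5677, -2.7343, 1.5660)

(-4.5677, -2.7343, 1.5660)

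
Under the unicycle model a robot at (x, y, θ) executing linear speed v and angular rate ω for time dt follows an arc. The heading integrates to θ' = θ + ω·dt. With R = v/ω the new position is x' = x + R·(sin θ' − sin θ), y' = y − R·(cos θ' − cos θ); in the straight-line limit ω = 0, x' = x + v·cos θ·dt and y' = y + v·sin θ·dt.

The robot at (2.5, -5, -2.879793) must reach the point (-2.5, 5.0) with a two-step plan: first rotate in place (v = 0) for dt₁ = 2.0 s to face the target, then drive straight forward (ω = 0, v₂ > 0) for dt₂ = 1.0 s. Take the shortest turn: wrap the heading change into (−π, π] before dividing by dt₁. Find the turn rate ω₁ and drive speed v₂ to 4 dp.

heading to target = atan2(5−-5, -2.5−2.5) = 2.0344
Δθ = wrap(2.0344 − -2.8798) = -1.3689; ω₁ = Δθ/dt₁ = -0.6845
distance = √((-2.5−2.5)² + (5−-5)²) = 11.1803; v₂ = distance/dt₂ = 11.1803

ω₁ = -0.6845, v₂ = 11.1803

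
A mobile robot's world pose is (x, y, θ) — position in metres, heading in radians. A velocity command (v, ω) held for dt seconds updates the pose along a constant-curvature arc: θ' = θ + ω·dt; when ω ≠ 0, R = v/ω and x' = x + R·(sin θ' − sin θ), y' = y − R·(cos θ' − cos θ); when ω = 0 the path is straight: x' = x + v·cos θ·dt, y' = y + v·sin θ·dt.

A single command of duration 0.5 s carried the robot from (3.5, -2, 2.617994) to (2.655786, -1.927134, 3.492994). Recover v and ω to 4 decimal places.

v = 1.7500, ω = 1.7500

Δθ = 3.492994 − 2.617994 = 0.875000
ω = Δθ/dt = 0.875000/0.5 = 1.7500
R = Δx/(sin θ' − sin θ) = 1.0000
v = R·ω = 1.0000·1.7500 = 1.7500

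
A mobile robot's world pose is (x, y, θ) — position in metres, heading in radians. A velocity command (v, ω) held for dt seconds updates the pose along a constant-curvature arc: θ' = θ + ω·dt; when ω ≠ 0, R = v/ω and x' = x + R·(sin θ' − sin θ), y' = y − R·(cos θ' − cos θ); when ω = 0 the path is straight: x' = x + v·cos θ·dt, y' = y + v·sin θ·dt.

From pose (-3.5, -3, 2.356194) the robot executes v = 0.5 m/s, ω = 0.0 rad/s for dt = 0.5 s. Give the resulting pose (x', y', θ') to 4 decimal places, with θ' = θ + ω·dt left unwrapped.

θ' = 2.3562 + 0.0·0.5 = 2.3562
ω = 0 → straight: x' = -3.5 + 0.5·cos(2.3562)·0.5 = -3.6768
y' = -3 + 0.5·sin(2.3562)·0.5 = -2.8232

(-3.6768, -2.8232, 2.3562)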